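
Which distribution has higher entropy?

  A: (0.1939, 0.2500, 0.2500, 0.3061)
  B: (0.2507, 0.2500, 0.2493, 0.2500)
B

Both distributions are close to uniform, making this a harder comparison.

H(A) = 1.9817 bits
H(B) = 2.0000 bits

The distribution closer to uniform has higher entropy.
Answer: B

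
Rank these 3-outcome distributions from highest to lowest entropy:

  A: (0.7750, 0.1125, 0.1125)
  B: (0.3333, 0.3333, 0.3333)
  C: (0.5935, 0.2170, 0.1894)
B > C > A

Key insight: Entropy is maximized by uniform distributions and minimized by concentrated distributions.

- Uniform distributions have maximum entropy log₂(3) = 1.5850 bits
- The more "peaked" or concentrated a distribution, the lower its entropy

Entropies:
  H(A) = 0.9942 bits
  H(B) = 1.5850 bits
  H(C) = 1.3797 bits

Ranking: B > C > A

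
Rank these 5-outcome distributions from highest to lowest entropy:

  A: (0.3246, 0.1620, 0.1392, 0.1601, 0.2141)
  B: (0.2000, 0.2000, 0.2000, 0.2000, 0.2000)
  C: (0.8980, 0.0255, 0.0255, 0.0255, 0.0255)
B > A > C

Key insight: Entropy is maximized by uniform distributions and minimized by concentrated distributions.

- Uniform distributions have maximum entropy log₂(5) = 2.3219 bits
- The more "peaked" or concentrated a distribution, the lower its entropy

Entropies:
  H(A) = 2.2475 bits
  H(B) = 2.3219 bits
  H(C) = 0.6793 bits

Ranking: B > A > C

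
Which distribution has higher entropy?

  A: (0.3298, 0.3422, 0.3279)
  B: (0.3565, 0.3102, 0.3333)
A

Both distributions are close to uniform, making this a harder comparison.

H(A) = 1.5847 bits
H(B) = 1.5826 bits

The distribution closer to uniform has higher entropy.
Answer: A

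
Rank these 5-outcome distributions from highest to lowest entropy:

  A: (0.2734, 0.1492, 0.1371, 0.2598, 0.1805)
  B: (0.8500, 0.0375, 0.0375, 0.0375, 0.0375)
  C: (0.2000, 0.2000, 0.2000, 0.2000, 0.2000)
C > A > B

Key insight: Entropy is maximized by uniform distributions and minimized by concentrated distributions.

- Uniform distributions have maximum entropy log₂(5) = 2.3219 bits
- The more "peaked" or concentrated a distribution, the lower its entropy

Entropies:
  H(A) = 2.2651 bits
  H(B) = 0.9098 bits
  H(C) = 2.3219 bits

Ranking: C > A > B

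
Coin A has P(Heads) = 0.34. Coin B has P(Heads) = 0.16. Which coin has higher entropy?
A

For binary distributions, entropy is maximized at p=0.5 and decreases as p moves toward 0 or 1.

H(A) = H(0.34) = 0.9248 bits
H(B) = H(0.16) = 0.6343 bits

Distribution A (p=0.34) is closer to uniform (p=0.5), so it has higher entropy.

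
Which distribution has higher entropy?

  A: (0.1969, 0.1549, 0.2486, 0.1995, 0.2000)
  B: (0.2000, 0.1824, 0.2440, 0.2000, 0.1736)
B

Both distributions are close to uniform, making this a harder comparison.

H(A) = 2.3060 bits
H(B) = 2.3116 bits

The distribution closer to uniform has higher entropy.
Answer: B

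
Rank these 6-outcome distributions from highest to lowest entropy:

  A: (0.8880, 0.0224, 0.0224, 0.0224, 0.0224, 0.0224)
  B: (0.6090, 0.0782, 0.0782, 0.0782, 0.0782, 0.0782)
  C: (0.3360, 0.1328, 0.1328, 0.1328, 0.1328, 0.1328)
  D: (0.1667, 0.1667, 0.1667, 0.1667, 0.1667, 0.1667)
D > C > B > A

Key insight: Entropy is maximized by uniform distributions and minimized by concentrated distributions.

Entropies:
  H(A) = 0.7660 bits
  H(B) = 1.8733 bits
  H(C) = 2.4627 bits
  H(D) = 2.5850 bits

Ranking: D > C > B > A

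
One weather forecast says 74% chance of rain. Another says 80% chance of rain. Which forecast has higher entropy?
74% forecast

Treat each forecast as a Bernoulli distribution. Binary entropy is maximized at p=0.5 and falls off symmetrically toward 0 or 1. The 74% forecast is closer to 50%, so it is more uncertain. H(74%) ≈ 0.827 bits, H(80%) ≈ 0.722 bits.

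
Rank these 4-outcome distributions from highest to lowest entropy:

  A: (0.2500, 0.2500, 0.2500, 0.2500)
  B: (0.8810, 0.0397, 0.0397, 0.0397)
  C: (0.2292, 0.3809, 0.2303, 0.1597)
A > C > B

Key insight: Entropy is maximized by uniform distributions and minimized by concentrated distributions.

- Uniform distributions have maximum entropy log₂(4) = 2.0000 bits
- The more "peaked" or concentrated a distribution, the lower its entropy

Entropies:
  H(A) = 2.0000 bits
  H(B) = 0.7151 bits
  H(C) = 1.9280 bits

Ranking: A > C > B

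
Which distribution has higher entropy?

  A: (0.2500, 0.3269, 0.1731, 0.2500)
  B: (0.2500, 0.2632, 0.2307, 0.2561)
B

Both distributions are close to uniform, making this a harder comparison.

H(A) = 1.9653 bits
H(B) = 1.9983 bits

The distribution closer to uniform has higher entropy.
Answer: B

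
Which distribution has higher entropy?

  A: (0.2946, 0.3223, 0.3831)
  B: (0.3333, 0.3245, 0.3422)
B

Both distributions are close to uniform, making this a harder comparison.

H(A) = 1.5762 bits
H(B) = 1.5846 bits

The distribution closer to uniform has higher entropy.
Answer: B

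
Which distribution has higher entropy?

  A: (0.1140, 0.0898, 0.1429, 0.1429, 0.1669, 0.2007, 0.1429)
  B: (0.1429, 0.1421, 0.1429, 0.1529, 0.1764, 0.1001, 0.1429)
B

Both distributions are close to uniform, making this a harder comparison.

H(A) = 2.7687 bits
H(B) = 2.7913 bits

The distribution closer to uniform has higher entropy.
Answer: B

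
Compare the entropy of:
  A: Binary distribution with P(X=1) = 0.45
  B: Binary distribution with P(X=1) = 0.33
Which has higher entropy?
A

For binary distributions, entropy is maximized at p=0.5 and decreases as p moves toward 0 or 1.

H(A) = H(0.45) = 0.9928 bits
H(B) = H(0.33) = 0.9149 bits

Distribution A (p=0.45) is closer to uniform (p=0.5), so it has higher entropy.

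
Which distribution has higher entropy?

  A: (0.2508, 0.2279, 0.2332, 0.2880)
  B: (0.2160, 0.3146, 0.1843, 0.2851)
A

Both distributions are close to uniform, making this a harder comparison.

H(A) = 1.9937 bits
H(B) = 1.9683 bits

The distribution closer to uniform has higher entropy.
Answer: A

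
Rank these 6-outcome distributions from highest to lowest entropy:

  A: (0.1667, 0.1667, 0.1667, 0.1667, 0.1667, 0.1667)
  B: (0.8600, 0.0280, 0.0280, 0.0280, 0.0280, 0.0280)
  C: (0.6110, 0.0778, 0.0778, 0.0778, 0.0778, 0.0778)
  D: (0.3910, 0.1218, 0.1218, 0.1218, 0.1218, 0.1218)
A > D > C > B

Key insight: Entropy is maximized by uniform distributions and minimized by concentrated distributions.

Entropies:
  H(A) = 2.5850 bits
  H(B) = 0.9093 bits
  H(C) = 1.8674 bits
  H(D) = 2.3795 bits

Ranking: A > D > C > B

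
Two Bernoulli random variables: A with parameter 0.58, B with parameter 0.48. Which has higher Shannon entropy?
B

For binary distributions, entropy is maximized at p=0.5 and decreases as p moves toward 0 or 1.

H(A) = H(0.58) = 0.9815 bits
H(B) = H(0.48) = 0.9988 bits

Distribution B (p=0.48) is closer to uniform (p=0.5), so it has higher entropy.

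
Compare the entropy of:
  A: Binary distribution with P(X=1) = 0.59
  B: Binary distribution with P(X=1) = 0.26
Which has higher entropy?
A

For binary distributions, entropy is maximized at p=0.5 and decreases as p moves toward 0 or 1.

H(A) = H(0.59) = 0.9765 bits
H(B) = H(0.26) = 0.8267 bits

Distribution A (p=0.59) is closer to uniform (p=0.5), so it has higher entropy.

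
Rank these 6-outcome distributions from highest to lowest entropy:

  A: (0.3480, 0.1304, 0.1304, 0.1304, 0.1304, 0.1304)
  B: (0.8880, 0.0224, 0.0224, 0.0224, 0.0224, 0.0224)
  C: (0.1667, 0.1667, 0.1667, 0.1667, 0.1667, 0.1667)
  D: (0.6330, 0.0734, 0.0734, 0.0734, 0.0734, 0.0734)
C > A > D > B

Key insight: Entropy is maximized by uniform distributions and minimized by concentrated distributions.

Entropies:
  H(A) = 2.4462 bits
  H(B) = 0.7660 bits
  H(C) = 2.5850 bits
  H(D) = 1.8005 bits

Ranking: C > A > D > B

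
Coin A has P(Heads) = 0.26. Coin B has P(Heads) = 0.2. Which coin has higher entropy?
A

For binary distributions, entropy is maximized at p=0.5 and decreases as p moves toward 0 or 1.

H(A) = H(0.26) = 0.8267 bits
H(B) = H(0.2) = 0.7219 bits

Distribution A (p=0.26) is closer to uniform (p=0.5), so it has higher entropy.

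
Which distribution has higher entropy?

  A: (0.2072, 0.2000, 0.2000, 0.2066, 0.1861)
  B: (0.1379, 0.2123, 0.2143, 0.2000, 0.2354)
A

Both distributions are close to uniform, making this a harder comparison.

H(A) = 2.3209 bits
H(B) = 2.3008 bits

The distribution closer to uniform has higher entropy.
Answer: A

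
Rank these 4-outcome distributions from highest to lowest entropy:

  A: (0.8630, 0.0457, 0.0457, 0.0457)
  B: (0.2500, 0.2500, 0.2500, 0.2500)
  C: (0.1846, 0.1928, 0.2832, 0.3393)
B > C > A

Key insight: Entropy is maximized by uniform distributions and minimized by concentrated distributions.

- Uniform distributions have maximum entropy log₂(4) = 2.0000 bits
- The more "peaked" or concentrated a distribution, the lower its entropy

Entropies:
  H(A) = 0.7935 bits
  H(B) = 2.0000 bits
  H(C) = 1.9524 bits

Ranking: B > C > A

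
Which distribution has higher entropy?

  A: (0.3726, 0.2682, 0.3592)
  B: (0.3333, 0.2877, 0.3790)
B

Both distributions are close to uniform, making this a harder comparison.

H(A) = 1.5705 bits
H(B) = 1.5759 bits

The distribution closer to uniform has higher entropy.
Answer: B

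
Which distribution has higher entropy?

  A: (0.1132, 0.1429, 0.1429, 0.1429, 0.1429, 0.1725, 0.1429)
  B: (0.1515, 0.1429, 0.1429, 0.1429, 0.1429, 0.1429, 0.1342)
B

Both distributions are close to uniform, making this a harder comparison.

H(A) = 2.7984 bits
H(B) = 2.8066 bits

The distribution closer to uniform has higher entropy.
Answer: B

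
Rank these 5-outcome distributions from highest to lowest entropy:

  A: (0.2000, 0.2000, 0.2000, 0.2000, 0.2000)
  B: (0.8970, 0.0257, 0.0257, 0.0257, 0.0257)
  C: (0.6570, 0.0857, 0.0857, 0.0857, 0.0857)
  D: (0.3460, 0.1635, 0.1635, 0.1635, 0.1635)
A > D > C > B

Key insight: Entropy is maximized by uniform distributions and minimized by concentrated distributions.

Entropies:
  H(A) = 2.3219 bits
  H(B) = 0.6844 bits
  H(C) = 1.6137 bits
  H(D) = 2.2384 bits

Ranking: A > D > C > B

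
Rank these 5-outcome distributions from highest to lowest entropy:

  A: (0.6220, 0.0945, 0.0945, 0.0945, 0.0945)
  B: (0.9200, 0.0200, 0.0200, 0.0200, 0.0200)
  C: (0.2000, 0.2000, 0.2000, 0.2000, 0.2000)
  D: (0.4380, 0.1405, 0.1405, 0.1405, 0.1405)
C > D > A > B

Key insight: Entropy is maximized by uniform distributions and minimized by concentrated distributions.

Entropies:
  H(A) = 1.7126 bits
  H(B) = 0.5622 bits
  H(C) = 2.3219 bits
  H(D) = 2.1129 bits

Ranking: C > D > A > B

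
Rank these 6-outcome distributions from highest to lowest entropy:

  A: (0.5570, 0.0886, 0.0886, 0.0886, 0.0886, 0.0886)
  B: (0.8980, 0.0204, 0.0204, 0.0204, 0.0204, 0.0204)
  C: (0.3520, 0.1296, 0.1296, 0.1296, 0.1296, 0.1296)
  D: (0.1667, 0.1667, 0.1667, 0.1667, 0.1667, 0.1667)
D > C > A > B

Key insight: Entropy is maximized by uniform distributions and minimized by concentrated distributions.

Entropies:
  H(A) = 2.0192 bits
  H(B) = 0.7121 bits
  H(C) = 2.4405 bits
  H(D) = 2.5850 bits

Ranking: D > C > A > B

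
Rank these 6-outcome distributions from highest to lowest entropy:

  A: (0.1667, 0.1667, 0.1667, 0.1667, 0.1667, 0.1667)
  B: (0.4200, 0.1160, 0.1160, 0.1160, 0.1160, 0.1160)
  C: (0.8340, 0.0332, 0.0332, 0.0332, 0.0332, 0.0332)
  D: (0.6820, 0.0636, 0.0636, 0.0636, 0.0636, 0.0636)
A > B > D > C

Key insight: Entropy is maximized by uniform distributions and minimized by concentrated distributions.

Entropies:
  H(A) = 2.5850 bits
  H(B) = 2.3282 bits
  H(C) = 1.0339 bits
  H(D) = 1.6406 bits

Ranking: A > B > D > C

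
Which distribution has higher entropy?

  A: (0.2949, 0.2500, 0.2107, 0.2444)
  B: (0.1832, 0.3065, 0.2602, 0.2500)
A

Both distributions are close to uniform, making this a harder comparison.

H(A) = 1.9897 bits
H(B) = 1.9769 bits

The distribution closer to uniform has higher entropy.
Answer: A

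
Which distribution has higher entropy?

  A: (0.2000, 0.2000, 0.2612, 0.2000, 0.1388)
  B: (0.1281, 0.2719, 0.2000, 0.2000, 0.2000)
A

Both distributions are close to uniform, making this a harder comparison.

H(A) = 2.2945 bits
H(B) = 2.2838 bits

The distribution closer to uniform has higher entropy.
Answer: A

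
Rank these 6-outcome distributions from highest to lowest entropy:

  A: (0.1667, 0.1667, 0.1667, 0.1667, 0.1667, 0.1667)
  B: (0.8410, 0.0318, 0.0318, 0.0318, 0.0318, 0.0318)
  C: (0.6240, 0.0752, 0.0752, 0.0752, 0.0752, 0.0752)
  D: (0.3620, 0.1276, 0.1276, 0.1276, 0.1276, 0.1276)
A > D > C > B

Key insight: Entropy is maximized by uniform distributions and minimized by concentrated distributions.

Entropies:
  H(A) = 2.5850 bits
  H(B) = 1.0011 bits
  H(C) = 1.8282 bits
  H(D) = 2.4257 bits

Ranking: A > D > C > B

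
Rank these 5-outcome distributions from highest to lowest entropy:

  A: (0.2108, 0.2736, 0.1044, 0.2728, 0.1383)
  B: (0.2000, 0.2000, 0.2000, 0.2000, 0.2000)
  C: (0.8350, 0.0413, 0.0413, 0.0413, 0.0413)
B > A > C

Key insight: Entropy is maximized by uniform distributions and minimized by concentrated distributions.

- Uniform distributions have maximum entropy log₂(5) = 2.3219 bits
- The more "peaked" or concentrated a distribution, the lower its entropy

Entropies:
  H(A) = 2.2314 bits
  H(B) = 2.3219 bits
  H(C) = 0.9761 bits

Ranking: B > A > C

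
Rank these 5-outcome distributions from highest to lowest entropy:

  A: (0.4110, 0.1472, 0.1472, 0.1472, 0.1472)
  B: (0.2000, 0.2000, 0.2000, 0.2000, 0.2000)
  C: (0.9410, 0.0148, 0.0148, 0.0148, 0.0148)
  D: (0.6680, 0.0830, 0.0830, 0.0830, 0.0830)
B > A > D > C

Key insight: Entropy is maximized by uniform distributions and minimized by concentrated distributions.

Entropies:
  H(A) = 2.1550 bits
  H(B) = 2.3219 bits
  H(C) = 0.4415 bits
  H(D) = 1.5810 bits

Ranking: B > A > D > C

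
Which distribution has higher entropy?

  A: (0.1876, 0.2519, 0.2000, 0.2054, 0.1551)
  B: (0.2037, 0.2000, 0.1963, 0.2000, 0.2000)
B

Both distributions are close to uniform, making this a harder comparison.

H(A) = 2.3044 bits
H(B) = 2.3218 bits

The distribution closer to uniform has higher entropy.
Answer: B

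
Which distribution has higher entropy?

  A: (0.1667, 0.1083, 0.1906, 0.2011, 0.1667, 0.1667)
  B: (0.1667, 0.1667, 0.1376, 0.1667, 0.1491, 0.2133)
B

Both distributions are close to uniform, making this a harder comparison.

H(A) = 2.5609 bits
H(B) = 2.5710 bits

The distribution closer to uniform has higher entropy.
Answer: B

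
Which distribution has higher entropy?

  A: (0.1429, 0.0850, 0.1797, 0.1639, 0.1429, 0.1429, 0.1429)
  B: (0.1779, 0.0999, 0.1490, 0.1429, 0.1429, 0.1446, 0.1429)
B

Both distributions are close to uniform, making this a harder comparison.

H(A) = 2.7791 bits
H(B) = 2.7910 bits

The distribution closer to uniform has higher entropy.
Answer: B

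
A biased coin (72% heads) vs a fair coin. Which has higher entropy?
Fair coin

The fair coin is uniform (p=0.5), maximizing binary entropy at 1 bit. The biased coin has H(0.72) ≈ 0.855 bits — its outcome is more predictable, so its entropy is lower.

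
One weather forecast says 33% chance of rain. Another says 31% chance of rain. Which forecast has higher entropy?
33% forecast

Treat each forecast as a Bernoulli distribution. Binary entropy is maximized at p=0.5 and falls off symmetrically toward 0 or 1. The 33% forecast is closer to 50%, so it is more uncertain. H(33%) ≈ 0.915 bits, H(31%) ≈ 0.893 bits.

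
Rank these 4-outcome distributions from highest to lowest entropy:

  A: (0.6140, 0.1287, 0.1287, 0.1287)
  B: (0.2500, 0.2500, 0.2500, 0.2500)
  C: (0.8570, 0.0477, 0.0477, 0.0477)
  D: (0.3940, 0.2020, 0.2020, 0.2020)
B > D > A > C

Key insight: Entropy is maximized by uniform distributions and minimized by concentrated distributions.

Entropies:
  H(A) = 1.5740 bits
  H(B) = 2.0000 bits
  H(C) = 0.8187 bits
  H(D) = 1.9278 bits

Ranking: B > D > A > C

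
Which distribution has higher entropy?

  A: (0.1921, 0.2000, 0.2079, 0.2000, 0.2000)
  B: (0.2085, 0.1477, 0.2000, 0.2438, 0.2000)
A

Both distributions are close to uniform, making this a harder comparison.

H(A) = 2.3215 bits
H(B) = 2.3043 bits

The distribution closer to uniform has higher entropy.
Answer: A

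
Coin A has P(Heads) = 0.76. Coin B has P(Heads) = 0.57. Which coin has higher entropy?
B

For binary distributions, entropy is maximized at p=0.5 and decreases as p moves toward 0 or 1.

H(A) = H(0.76) = 0.7950 bits
H(B) = H(0.57) = 0.9858 bits

Distribution B (p=0.57) is closer to uniform (p=0.5), so it has higher entropy.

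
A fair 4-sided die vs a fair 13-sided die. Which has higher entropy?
13-sided die

Both are uniform distributions; for uniform over n outcomes, H = log₂(n). H(4-sided) = log₂(4) = 2.000 bits and H(13-sided) = log₂(13) = 3.700 bits. More outcomes in a uniform distribution means higher entropy.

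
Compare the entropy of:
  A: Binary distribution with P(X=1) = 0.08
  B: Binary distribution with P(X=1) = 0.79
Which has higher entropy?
B

For binary distributions, entropy is maximized at p=0.5 and decreases as p moves toward 0 or 1.

H(A) = H(0.08) = 0.4022 bits
H(B) = H(0.79) = 0.7415 bits

Distribution B (p=0.79) is closer to uniform (p=0.5), so it has higher entropy.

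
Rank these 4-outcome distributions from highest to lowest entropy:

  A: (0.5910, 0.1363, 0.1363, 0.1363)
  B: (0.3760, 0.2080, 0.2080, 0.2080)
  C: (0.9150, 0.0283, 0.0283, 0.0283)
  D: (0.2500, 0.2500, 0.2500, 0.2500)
D > B > A > C

Key insight: Entropy is maximized by uniform distributions and minimized by concentrated distributions.

Entropies:
  H(A) = 1.6242 bits
  H(B) = 1.9442 bits
  H(C) = 0.5543 bits
  H(D) = 2.0000 bits

Ranking: D > B > A > C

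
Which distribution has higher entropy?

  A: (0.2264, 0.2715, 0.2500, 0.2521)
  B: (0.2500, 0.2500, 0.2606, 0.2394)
B

Both distributions are close to uniform, making this a harder comparison.

H(A) = 1.9970 bits
H(B) = 1.9994 bits

The distribution closer to uniform has higher entropy.
Answer: B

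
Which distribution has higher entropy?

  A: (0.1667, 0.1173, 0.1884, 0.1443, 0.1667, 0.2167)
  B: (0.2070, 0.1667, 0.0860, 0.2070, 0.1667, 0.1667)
A

Both distributions are close to uniform, making this a harder comparison.

H(A) = 2.5591 bits
H(B) = 2.5376 bits

The distribution closer to uniform has higher entropy.
Answer: A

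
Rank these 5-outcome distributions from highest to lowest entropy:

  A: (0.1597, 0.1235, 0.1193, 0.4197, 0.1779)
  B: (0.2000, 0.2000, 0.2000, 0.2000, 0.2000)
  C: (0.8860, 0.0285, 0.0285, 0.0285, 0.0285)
B > A > C

Key insight: Entropy is maximized by uniform distributions and minimized by concentrated distributions.

- Uniform distributions have maximum entropy log₂(5) = 2.3219 bits
- The more "peaked" or concentrated a distribution, the lower its entropy

Entropies:
  H(A) = 2.1300 bits
  H(B) = 2.3219 bits
  H(C) = 0.7399 bits

Ranking: B > A > C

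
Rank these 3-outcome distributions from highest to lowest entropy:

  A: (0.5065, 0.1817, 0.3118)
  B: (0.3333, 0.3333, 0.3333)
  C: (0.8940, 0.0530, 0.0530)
B > A > C

Key insight: Entropy is maximized by uniform distributions and minimized by concentrated distributions.

- Uniform distributions have maximum entropy log₂(3) = 1.5850 bits
- The more "peaked" or concentrated a distribution, the lower its entropy

Entropies:
  H(A) = 1.4683 bits
  H(B) = 1.5850 bits
  H(C) = 0.5937 bits

Ranking: B > A > C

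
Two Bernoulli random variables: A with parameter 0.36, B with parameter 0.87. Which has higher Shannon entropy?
A

For binary distributions, entropy is maximized at p=0.5 and decreases as p moves toward 0 or 1.

H(A) = H(0.36) = 0.9427 bits
H(B) = H(0.87) = 0.5574 bits

Distribution A (p=0.36) is closer to uniform (p=0.5), so it has higher entropy.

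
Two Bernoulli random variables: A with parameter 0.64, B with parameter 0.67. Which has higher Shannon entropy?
A

For binary distributions, entropy is maximized at p=0.5 and decreases as p moves toward 0 or 1.

H(A) = H(0.64) = 0.9427 bits
H(B) = H(0.67) = 0.9149 bits

Distribution A (p=0.64) is closer to uniform (p=0.5), so it has higher entropy.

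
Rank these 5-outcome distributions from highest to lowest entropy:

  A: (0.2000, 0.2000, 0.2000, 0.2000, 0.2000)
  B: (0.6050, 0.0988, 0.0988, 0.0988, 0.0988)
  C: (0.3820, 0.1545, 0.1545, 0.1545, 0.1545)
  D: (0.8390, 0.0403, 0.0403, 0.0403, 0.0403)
A > C > B > D

Key insight: Entropy is maximized by uniform distributions and minimized by concentrated distributions.

Entropies:
  H(A) = 2.3219 bits
  H(B) = 1.7580 bits
  H(C) = 2.1954 bits
  H(D) = 0.9587 bits

Ranking: A > C > B > D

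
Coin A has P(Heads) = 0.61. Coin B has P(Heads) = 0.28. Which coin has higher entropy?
A

For binary distributions, entropy is maximized at p=0.5 and decreases as p moves toward 0 or 1.

H(A) = H(0.61) = 0.9648 bits
H(B) = H(0.28) = 0.8555 bits

Distribution A (p=0.61) is closer to uniform (p=0.5), so it has higher entropy.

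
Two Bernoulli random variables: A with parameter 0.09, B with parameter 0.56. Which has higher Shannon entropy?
B

For binary distributions, entropy is maximized at p=0.5 and decreases as p moves toward 0 or 1.

H(A) = H(0.09) = 0.4365 bits
H(B) = H(0.56) = 0.9896 bits

Distribution B (p=0.56) is closer to uniform (p=0.5), so it has higher entropy.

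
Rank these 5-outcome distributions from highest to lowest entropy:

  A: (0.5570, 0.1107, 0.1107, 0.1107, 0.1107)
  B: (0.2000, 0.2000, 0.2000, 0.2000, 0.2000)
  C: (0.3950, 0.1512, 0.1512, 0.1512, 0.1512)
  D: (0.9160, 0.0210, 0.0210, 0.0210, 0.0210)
B > C > A > D

Key insight: Entropy is maximized by uniform distributions and minimized by concentrated distributions.

Entropies:
  H(A) = 1.8766 bits
  H(B) = 2.3219 bits
  H(C) = 2.1780 bits
  H(D) = 0.5841 bits

Ranking: B > C > A > D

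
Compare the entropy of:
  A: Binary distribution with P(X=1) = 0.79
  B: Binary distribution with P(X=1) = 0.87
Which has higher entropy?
A

For binary distributions, entropy is maximized at p=0.5 and decreases as p moves toward 0 or 1.

H(A) = H(0.79) = 0.7415 bits
H(B) = H(0.87) = 0.5574 bits

Distribution A (p=0.79) is closer to uniform (p=0.5), so it has higher entropy.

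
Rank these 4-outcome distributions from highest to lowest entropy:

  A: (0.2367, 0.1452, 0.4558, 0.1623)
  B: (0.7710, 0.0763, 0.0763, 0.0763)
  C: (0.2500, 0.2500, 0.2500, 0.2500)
C > A > B

Key insight: Entropy is maximized by uniform distributions and minimized by concentrated distributions.

- Uniform distributions have maximum entropy log₂(4) = 2.0000 bits
- The more "peaked" or concentrated a distribution, the lower its entropy

Entropies:
  H(A) = 1.8387 bits
  H(B) = 1.1392 bits
  H(C) = 2.0000 bits

Ranking: C > A > B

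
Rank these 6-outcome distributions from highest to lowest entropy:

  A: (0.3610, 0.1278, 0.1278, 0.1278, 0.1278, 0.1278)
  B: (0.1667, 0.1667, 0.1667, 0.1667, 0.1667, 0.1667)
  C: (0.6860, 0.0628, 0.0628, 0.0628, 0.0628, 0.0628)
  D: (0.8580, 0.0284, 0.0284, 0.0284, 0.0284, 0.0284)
B > A > C > D

Key insight: Entropy is maximized by uniform distributions and minimized by concentrated distributions.

Entropies:
  H(A) = 2.4272 bits
  H(B) = 2.5850 bits
  H(C) = 1.6268 bits
  H(D) = 0.9192 bits

Ranking: B > A > C > D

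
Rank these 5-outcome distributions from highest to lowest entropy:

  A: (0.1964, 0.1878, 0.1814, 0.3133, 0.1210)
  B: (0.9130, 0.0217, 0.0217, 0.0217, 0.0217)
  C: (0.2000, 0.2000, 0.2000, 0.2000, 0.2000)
C > A > B

Key insight: Entropy is maximized by uniform distributions and minimized by concentrated distributions.

- Uniform distributions have maximum entropy log₂(5) = 2.3219 bits
- The more "peaked" or concentrated a distribution, the lower its entropy

Entropies:
  H(A) = 2.2544 bits
  H(B) = 0.6004 bits
  H(C) = 2.3219 bits

Ranking: C > A > B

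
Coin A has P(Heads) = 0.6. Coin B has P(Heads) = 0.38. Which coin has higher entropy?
A

For binary distributions, entropy is maximized at p=0.5 and decreases as p moves toward 0 or 1.

H(A) = H(0.6) = 0.9710 bits
H(B) = H(0.38) = 0.9580 bits

Distribution A (p=0.6) is closer to uniform (p=0.5), so it has higher entropy.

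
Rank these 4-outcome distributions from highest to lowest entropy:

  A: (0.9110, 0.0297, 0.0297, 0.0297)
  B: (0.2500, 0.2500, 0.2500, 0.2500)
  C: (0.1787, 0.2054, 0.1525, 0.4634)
B > C > A

Key insight: Entropy is maximized by uniform distributions and minimized by concentrated distributions.

- Uniform distributions have maximum entropy log₂(4) = 2.0000 bits
- The more "peaked" or concentrated a distribution, the lower its entropy

Entropies:
  H(A) = 0.5742 bits
  H(B) = 2.0000 bits
  H(C) = 1.8409 bits

Ranking: B > C > A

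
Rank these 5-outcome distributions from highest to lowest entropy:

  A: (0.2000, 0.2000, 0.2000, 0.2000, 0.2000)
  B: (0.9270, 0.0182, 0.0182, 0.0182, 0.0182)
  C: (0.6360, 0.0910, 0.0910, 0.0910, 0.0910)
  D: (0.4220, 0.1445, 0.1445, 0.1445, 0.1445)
A > D > C > B

Key insight: Entropy is maximized by uniform distributions and minimized by concentrated distributions.

Entropies:
  H(A) = 2.3219 bits
  H(B) = 0.5230 bits
  H(C) = 1.6740 bits
  H(D) = 2.1384 bits

Ranking: A > D > C > B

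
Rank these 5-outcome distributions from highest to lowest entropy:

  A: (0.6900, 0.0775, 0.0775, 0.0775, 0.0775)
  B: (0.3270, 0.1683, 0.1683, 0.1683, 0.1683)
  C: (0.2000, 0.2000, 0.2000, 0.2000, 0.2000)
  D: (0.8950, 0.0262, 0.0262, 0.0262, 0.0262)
C > B > A > D

Key insight: Entropy is maximized by uniform distributions and minimized by concentrated distributions.

Entropies:
  H(A) = 1.5132 bits
  H(B) = 2.2578 bits
  H(C) = 2.3219 bits
  H(D) = 0.6946 bits

Ranking: C > B > A > D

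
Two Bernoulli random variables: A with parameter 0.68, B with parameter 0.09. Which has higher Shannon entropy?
A

For binary distributions, entropy is maximized at p=0.5 and decreases as p moves toward 0 or 1.

H(A) = H(0.68) = 0.9044 bits
H(B) = H(0.09) = 0.4365 bits

Distribution A (p=0.68) is closer to uniform (p=0.5), so it has higher entropy.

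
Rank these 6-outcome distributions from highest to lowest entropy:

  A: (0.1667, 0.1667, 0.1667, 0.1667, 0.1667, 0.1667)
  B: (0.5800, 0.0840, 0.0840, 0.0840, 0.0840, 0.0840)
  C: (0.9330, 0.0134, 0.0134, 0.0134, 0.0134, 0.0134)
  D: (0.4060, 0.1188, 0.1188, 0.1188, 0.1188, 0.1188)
A > D > B > C

Key insight: Entropy is maximized by uniform distributions and minimized by concentrated distributions.

Entropies:
  H(A) = 2.5850 bits
  H(B) = 1.9567 bits
  H(C) = 0.5102 bits
  H(D) = 2.3536 bits

Ranking: A > D > B > C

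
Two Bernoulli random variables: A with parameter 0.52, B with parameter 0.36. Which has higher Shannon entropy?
A

For binary distributions, entropy is maximized at p=0.5 and decreases as p moves toward 0 or 1.

H(A) = H(0.52) = 0.9988 bits
H(B) = H(0.36) = 0.9427 bits

Distribution A (p=0.52) is closer to uniform (p=0.5), so it has higher entropy.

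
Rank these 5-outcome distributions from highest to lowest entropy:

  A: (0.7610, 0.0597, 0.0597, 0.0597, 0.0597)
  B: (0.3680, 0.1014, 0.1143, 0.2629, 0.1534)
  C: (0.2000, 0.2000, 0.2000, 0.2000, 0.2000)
C > B > A

Key insight: Entropy is maximized by uniform distributions and minimized by concentrated distributions.

- Uniform distributions have maximum entropy log₂(5) = 2.3219 bits
- The more "peaked" or concentrated a distribution, the lower its entropy

Entropies:
  H(A) = 1.2714 bits
  H(B) = 2.1448 bits
  H(C) = 2.3219 bits

Ranking: C > B > A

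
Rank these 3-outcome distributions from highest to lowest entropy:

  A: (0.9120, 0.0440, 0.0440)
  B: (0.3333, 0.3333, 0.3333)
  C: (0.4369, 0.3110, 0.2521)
B > C > A

Key insight: Entropy is maximized by uniform distributions and minimized by concentrated distributions.

- Uniform distributions have maximum entropy log₂(3) = 1.5850 bits
- The more "peaked" or concentrated a distribution, the lower its entropy

Entropies:
  H(A) = 0.5178 bits
  H(B) = 1.5850 bits
  H(C) = 1.5471 bits

Ranking: B > C > A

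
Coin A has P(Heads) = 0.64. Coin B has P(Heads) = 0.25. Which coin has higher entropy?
A

For binary distributions, entropy is maximized at p=0.5 and decreases as p moves toward 0 or 1.

H(A) = H(0.64) = 0.9427 bits
H(B) = H(0.25) = 0.8113 bits

Distribution A (p=0.64) is closer to uniform (p=0.5), so it has higher entropy.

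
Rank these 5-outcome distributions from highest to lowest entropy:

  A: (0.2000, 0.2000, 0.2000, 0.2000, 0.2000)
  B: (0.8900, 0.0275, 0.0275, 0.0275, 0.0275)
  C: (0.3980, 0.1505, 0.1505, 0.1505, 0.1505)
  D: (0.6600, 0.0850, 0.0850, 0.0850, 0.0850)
A > C > D > B

Key insight: Entropy is maximized by uniform distributions and minimized by concentrated distributions.

Entropies:
  H(A) = 2.3219 bits
  H(B) = 0.7199 bits
  H(C) = 2.1738 bits
  H(D) = 1.6048 bits

Ranking: A > C > D > B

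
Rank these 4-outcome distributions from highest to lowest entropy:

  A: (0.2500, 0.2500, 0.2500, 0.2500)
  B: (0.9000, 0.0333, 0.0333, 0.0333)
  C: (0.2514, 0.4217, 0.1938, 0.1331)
A > C > B

Key insight: Entropy is maximized by uniform distributions and minimized by concentrated distributions.

- Uniform distributions have maximum entropy log₂(4) = 2.0000 bits
- The more "peaked" or concentrated a distribution, the lower its entropy

Entropies:
  H(A) = 2.0000 bits
  H(B) = 0.6275 bits
  H(C) = 1.8721 bits

Ranking: A > C > B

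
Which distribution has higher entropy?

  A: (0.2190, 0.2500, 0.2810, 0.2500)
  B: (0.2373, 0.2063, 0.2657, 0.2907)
A

Both distributions are close to uniform, making this a harder comparison.

H(A) = 1.9944 bits
H(B) = 1.9884 bits

The distribution closer to uniform has higher entropy.
Answer: A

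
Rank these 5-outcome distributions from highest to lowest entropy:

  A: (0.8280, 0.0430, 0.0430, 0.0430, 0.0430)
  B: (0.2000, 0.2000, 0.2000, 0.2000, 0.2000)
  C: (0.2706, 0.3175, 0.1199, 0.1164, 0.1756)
B > C > A

Key insight: Entropy is maximized by uniform distributions and minimized by concentrated distributions.

- Uniform distributions have maximum entropy log₂(5) = 2.3219 bits
- The more "peaked" or concentrated a distribution, the lower its entropy

Entropies:
  H(A) = 1.0063 bits
  H(B) = 2.3219 bits
  H(C) = 2.2046 bits

Ranking: B > C > A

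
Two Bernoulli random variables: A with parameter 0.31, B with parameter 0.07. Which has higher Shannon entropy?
A

For binary distributions, entropy is maximized at p=0.5 and decreases as p moves toward 0 or 1.

H(A) = H(0.31) = 0.8932 bits
H(B) = H(0.07) = 0.3659 bits

Distribution A (p=0.31) is closer to uniform (p=0.5), so it has higher entropy.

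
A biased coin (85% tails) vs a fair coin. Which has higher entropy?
Fair coin

The fair coin is uniform (p=0.5), maximizing binary entropy at 1 bit. The biased coin has H(0.85) ≈ 0.610 bits — its outcome is more predictable, so its entropy is lower.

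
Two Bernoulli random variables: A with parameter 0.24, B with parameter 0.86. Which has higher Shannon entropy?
A

For binary distributions, entropy is maximized at p=0.5 and decreases as p moves toward 0 or 1.

H(A) = H(0.24) = 0.7950 bits
H(B) = H(0.86) = 0.5842 bits

Distribution A (p=0.24) is closer to uniform (p=0.5), so it has higher entropy.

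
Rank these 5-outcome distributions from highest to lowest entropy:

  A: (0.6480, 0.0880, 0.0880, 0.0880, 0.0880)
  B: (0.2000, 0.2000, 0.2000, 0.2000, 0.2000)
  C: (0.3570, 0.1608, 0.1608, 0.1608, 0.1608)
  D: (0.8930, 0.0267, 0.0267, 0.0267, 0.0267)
B > C > A > D

Key insight: Entropy is maximized by uniform distributions and minimized by concentrated distributions.

Entropies:
  H(A) = 1.6398 bits
  H(B) = 2.3219 bits
  H(C) = 2.2262 bits
  H(D) = 0.7048 bits

Ranking: B > C > A > D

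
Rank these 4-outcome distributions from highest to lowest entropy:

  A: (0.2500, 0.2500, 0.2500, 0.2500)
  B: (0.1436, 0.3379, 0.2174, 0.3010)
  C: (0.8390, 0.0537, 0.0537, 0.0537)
A > B > C

Key insight: Entropy is maximized by uniform distributions and minimized by concentrated distributions.

- Uniform distributions have maximum entropy log₂(4) = 2.0000 bits
- The more "peaked" or concentrated a distribution, the lower its entropy

Entropies:
  H(A) = 2.0000 bits
  H(B) = 1.9310 bits
  H(C) = 0.8919 bits

Ranking: A > B > C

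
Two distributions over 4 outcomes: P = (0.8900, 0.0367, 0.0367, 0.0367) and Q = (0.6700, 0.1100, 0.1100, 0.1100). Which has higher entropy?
Q

P is highly concentrated on one outcome (89%), making it nearly deterministic. Q spreads its mass more evenly (max 67%). The more spread-out distribution has higher entropy: H(P) ≈ 0.674 bits, H(Q) ≈ 1.438 bits.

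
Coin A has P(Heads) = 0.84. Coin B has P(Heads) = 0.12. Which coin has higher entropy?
A

For binary distributions, entropy is maximized at p=0.5 and decreases as p moves toward 0 or 1.

H(A) = H(0.84) = 0.6343 bits
H(B) = H(0.12) = 0.5294 bits

Distribution A (p=0.84) is closer to uniform (p=0.5), so it has higher entropy.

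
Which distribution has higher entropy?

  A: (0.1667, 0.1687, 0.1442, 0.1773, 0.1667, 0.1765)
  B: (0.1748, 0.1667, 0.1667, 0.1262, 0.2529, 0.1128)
A

Both distributions are close to uniform, making this a harder comparison.

H(A) = 2.5818 bits
H(B) = 2.5351 bits

The distribution closer to uniform has higher entropy.
Answer: A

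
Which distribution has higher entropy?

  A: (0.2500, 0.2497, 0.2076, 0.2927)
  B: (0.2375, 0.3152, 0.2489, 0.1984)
A

Both distributions are close to uniform, making this a harder comparison.

H(A) = 1.9895 bits
H(B) = 1.9799 bits

The distribution closer to uniform has higher entropy.
Answer: A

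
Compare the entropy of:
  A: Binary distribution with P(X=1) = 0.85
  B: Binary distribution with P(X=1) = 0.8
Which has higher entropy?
B

For binary distributions, entropy is maximized at p=0.5 and decreases as p moves toward 0 or 1.

H(A) = H(0.85) = 0.6098 bits
H(B) = H(0.8) = 0.7219 bits

Distribution B (p=0.8) is closer to uniform (p=0.5), so it has higher entropy.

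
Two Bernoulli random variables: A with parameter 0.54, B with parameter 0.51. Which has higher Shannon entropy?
B

For binary distributions, entropy is maximized at p=0.5 and decreases as p moves toward 0 or 1.

H(A) = H(0.54) = 0.9954 bits
H(B) = H(0.51) = 0.9997 bits

Distribution B (p=0.51) is closer to uniform (p=0.5), so it has higher entropy.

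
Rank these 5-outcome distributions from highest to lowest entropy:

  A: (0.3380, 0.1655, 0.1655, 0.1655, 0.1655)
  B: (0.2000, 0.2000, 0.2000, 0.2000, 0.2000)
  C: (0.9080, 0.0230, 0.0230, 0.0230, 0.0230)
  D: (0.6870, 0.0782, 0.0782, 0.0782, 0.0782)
B > A > D > C

Key insight: Entropy is maximized by uniform distributions and minimized by concentrated distributions.

Entropies:
  H(A) = 2.2469 bits
  H(B) = 2.3219 bits
  H(C) = 0.6271 bits
  H(D) = 1.5226 bits

Ranking: B > A > D > C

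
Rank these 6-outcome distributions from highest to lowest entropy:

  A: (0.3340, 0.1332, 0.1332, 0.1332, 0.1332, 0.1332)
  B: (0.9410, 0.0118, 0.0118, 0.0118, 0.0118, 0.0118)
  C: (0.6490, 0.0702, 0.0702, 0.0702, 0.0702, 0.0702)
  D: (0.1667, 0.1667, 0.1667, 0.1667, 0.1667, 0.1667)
D > A > C > B

Key insight: Entropy is maximized by uniform distributions and minimized by concentrated distributions.

Entropies:
  H(A) = 2.4654 bits
  H(B) = 0.4605 bits
  H(C) = 1.7500 bits
  H(D) = 2.5850 bits

Ranking: D > A > C > B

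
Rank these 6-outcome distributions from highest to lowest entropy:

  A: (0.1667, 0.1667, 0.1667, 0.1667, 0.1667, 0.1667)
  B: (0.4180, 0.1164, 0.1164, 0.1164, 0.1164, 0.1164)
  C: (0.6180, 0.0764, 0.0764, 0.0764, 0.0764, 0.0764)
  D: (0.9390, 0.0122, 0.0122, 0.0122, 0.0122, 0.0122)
A > B > C > D

Key insight: Entropy is maximized by uniform distributions and minimized by concentrated distributions.

Entropies:
  H(A) = 2.5850 bits
  H(B) = 2.3319 bits
  H(C) = 1.8464 bits
  H(D) = 0.4730 bits

Ranking: A > B > C > D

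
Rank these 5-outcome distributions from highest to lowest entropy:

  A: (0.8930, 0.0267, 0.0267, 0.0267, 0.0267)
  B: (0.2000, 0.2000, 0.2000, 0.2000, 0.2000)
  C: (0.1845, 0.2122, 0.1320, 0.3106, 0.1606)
B > C > A

Key insight: Entropy is maximized by uniform distributions and minimized by concentrated distributions.

- Uniform distributions have maximum entropy log₂(5) = 2.3219 bits
- The more "peaked" or concentrated a distribution, the lower its entropy

Entropies:
  H(A) = 0.7048 bits
  H(B) = 2.3219 bits
  H(C) = 2.2578 bits

Ranking: B > C > A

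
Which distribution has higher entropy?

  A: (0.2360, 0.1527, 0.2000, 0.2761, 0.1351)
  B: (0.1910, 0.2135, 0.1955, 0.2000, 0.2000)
B

Both distributions are close to uniform, making this a harder comparison.

H(A) = 2.2729 bits
H(B) = 2.3209 bits

The distribution closer to uniform has higher entropy.
Answer: B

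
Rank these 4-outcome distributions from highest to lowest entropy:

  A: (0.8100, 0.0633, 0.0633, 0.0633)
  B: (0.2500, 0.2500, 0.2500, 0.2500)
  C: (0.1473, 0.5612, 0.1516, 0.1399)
B > C > A

Key insight: Entropy is maximized by uniform distributions and minimized by concentrated distributions.

- Uniform distributions have maximum entropy log₂(4) = 2.0000 bits
- The more "peaked" or concentrated a distribution, the lower its entropy

Entropies:
  H(A) = 1.0026 bits
  H(B) = 2.0000 bits
  H(C) = 1.6842 bits

Ranking: B > C > A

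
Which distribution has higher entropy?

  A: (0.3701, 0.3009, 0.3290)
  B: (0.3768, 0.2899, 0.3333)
A

Both distributions are close to uniform, making this a harder comparison.

H(A) = 1.5797 bits
H(B) = 1.5768 bits

The distribution closer to uniform has higher entropy.
Answer: A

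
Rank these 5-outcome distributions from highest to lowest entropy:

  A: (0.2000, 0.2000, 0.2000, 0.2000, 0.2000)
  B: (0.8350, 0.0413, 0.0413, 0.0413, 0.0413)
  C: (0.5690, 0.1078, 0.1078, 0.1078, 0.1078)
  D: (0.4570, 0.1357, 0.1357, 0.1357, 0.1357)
A > D > C > B

Key insight: Entropy is maximized by uniform distributions and minimized by concentrated distributions.

Entropies:
  H(A) = 2.3219 bits
  H(B) = 0.9761 bits
  H(C) = 1.8482 bits
  H(D) = 2.0807 bits

Ranking: A > D > C > B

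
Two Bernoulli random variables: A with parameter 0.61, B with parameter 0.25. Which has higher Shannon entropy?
A

For binary distributions, entropy is maximized at p=0.5 and decreases as p moves toward 0 or 1.

H(A) = H(0.61) = 0.9648 bits
H(B) = H(0.25) = 0.8113 bits

Distribution A (p=0.61) is closer to uniform (p=0.5), so it has higher entropy.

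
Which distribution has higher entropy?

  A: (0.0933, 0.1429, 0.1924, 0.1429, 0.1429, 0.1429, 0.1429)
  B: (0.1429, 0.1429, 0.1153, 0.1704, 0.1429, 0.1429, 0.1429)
B

Both distributions are close to uniform, making this a harder comparison.

H(A) = 2.7820 bits
H(B) = 2.7996 bits

The distribution closer to uniform has higher entropy.
Answer: B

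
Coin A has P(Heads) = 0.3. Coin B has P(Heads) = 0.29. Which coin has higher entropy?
A

For binary distributions, entropy is maximized at p=0.5 and decreases as p moves toward 0 or 1.

H(A) = H(0.3) = 0.8813 bits
H(B) = H(0.29) = 0.8687 bits

Distribution A (p=0.3) is closer to uniform (p=0.5), so it has higher entropy.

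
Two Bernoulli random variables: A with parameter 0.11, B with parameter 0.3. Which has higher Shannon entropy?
B

For binary distributions, entropy is maximized at p=0.5 and decreases as p moves toward 0 or 1.

H(A) = H(0.11) = 0.4999 bits
H(B) = H(0.3) = 0.8813 bits

Distribution B (p=0.3) is closer to uniform (p=0.5), so it has higher entropy.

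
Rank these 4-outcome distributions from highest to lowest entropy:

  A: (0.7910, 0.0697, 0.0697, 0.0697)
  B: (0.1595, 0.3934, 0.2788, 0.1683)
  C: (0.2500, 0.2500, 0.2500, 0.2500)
C > B > A

Key insight: Entropy is maximized by uniform distributions and minimized by concentrated distributions.

- Uniform distributions have maximum entropy log₂(4) = 2.0000 bits
- The more "peaked" or concentrated a distribution, the lower its entropy

Entropies:
  H(A) = 1.0708 bits
  H(B) = 1.8984 bits
  H(C) = 2.0000 bits

Ranking: C > B > A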